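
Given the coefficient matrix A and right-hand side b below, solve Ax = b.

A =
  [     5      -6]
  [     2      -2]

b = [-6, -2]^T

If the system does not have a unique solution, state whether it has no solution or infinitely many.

x_1 = 0, x_2 = 1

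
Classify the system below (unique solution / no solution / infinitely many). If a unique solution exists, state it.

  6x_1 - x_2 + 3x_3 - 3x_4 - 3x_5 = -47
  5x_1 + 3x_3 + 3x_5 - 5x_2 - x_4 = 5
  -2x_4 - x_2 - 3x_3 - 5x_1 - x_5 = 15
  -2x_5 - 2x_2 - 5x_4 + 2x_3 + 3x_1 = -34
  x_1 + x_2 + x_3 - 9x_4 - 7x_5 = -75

no solution

Row-reduce:
R1 ← R1 / (6).
R2 ← R2 − 5·R1.
R3 ← R3 + 5·R1.
R4 ← R4 − 3·R1.
R5 ← R5 − 1·R1.
R2 ← R2 / (-25/6).
R1 ← R1 + 1/6·R2.
R3 ← R3 + 11/6·R2.
R4 ← R4 + 3/2·R2.
R5 ← R5 − 7/6·R2.
R3 ← R3 / (-18/25).
R1 ← R1 − 12/25·R3.
R2 ← R2 + 3/25·R3.
R4 ← R4 − 8/25·R3.
R5 ← R5 − 16/25·R3.
R4 ← R4 / (-19/3).
R1 ← R1 + 4·R4.
R2 ← R2 − 1/2·R4.
R3 ← R3 − 43/6·R4.
R5 ← R5 + 38/3·R4.
Row 5 reduces to 0 = -2, a contradiction. The system is inconsistent.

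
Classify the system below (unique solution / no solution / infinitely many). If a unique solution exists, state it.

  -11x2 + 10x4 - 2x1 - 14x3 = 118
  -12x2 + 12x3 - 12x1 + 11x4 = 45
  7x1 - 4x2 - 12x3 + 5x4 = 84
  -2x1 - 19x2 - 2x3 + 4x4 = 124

Row-reduce the augmented matrix:
R1 ← R1 / (-2).
R2 ← R2 + 12·R1.
R3 ← R3 − 7·R1.
R4 ← R4 + 2·R1.
R2 ← R2 / (54).
R1 ← R1 − 11/2·R2.
R3 ← R3 + 85/2·R2.
R4 ← R4 + 8·R2.
R3 ← R3 / (131/9).
R1 ← R1 + 25/9·R3.
R2 ← R2 − 16/9·R3.
R4 ← R4 − 236/9·R3.
R4 ← R4 / (-6227/393).
R1 ← R1 − 104/393·R4.
R2 ← R2 + 851/786·R4.
R3 ← R3 − 155/1572·R4.
Reading off the reduced rows gives x1 = 3, x2 = -6, x3 = -2, x4 = 3.

x1 = 3, x2 = -6, x3 = -2, x4 = 3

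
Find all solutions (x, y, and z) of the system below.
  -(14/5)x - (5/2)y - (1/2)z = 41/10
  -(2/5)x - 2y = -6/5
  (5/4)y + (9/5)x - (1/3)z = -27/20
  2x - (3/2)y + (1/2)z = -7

no solution

Row-reduce:
R1 ← R1 / (-14/5).
R2 ← R2 + 2/5·R1.
R3 ← R3 − 9/5·R1.
R4 ← R4 − 2·R1.
R2 ← R2 / (-23/14).
R1 ← R1 − 25/28·R2.
R3 ← R3 + 5/14·R2.
R4 ← R4 + 23/7·R2.
R3 ← R3 / (-185/276).
R1 ← R1 − 5/23·R3.
R2 ← R2 + 1/23·R3.
Row 4 reduces to 0 = -1/2, a contradiction. The system is inconsistent.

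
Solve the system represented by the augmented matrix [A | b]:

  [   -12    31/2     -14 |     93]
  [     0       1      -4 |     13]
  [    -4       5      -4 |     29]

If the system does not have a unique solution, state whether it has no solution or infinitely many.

Row-reduce:
R1 ← R1 / (-12).
R3 ← R3 + 4·R1.
R1 ← R1 + 31/24·R2.
R3 ← R3 + 1/6·R2.
Row 3 reduces to 0 = 1/6, a contradiction. The system is inconsistent.

no solution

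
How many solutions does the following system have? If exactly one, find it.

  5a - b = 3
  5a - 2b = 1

From equation 1: b = -3 + 5·a.
Substitute into equation 2 and solve: a = 1.
Then b = 2.

a = 1, b = 2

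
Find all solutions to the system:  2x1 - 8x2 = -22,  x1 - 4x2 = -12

no solution

Row-reduce:
R1 ← R1 / (2).
R2 ← R2 − 1·R1.
Row 2 reduces to 0 = -1, a contradiction. The system is inconsistent.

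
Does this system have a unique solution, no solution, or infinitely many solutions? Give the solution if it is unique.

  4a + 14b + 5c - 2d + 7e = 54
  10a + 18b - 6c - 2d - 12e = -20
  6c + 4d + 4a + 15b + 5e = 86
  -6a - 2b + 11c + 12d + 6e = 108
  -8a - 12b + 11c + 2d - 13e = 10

a = 5, b = 0, c = 6, d = 5, e = 2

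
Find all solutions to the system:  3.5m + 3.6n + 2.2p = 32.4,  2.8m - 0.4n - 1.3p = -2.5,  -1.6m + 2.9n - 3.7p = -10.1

Row-reduce the augmented matrix:
R1 ← R1 / (7/2).
R2 ← R2 − 14/5·R1.
R3 ← R3 + 8/5·R1.
R2 ← R2 / (-82/25).
R1 ← R1 − 36/35·R2.
R3 ← R3 − 1591/350·R2.
R3 ← R3 / (-15923/2296).
R1 ← R1 + 95/287·R3.
R2 ← R2 − 153/164·R3.
Reading off the reduced rows gives m = 2, n = 4, p = 5.

m = 2, n = 4, p = 5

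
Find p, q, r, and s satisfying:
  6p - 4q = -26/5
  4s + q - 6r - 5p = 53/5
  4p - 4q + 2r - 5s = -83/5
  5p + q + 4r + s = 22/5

p = 1, q = 14/5, r = -6/5, s = 7/5

Row-reduce the augmented matrix:
R1 ← R1 / (6).
R2 ← R2 + 5·R1.
R3 ← R3 − 4·R1.
R4 ← R4 − 5·R1.
R2 ← R2 / (-7/3).
R1 ← R1 + 2/3·R2.
R3 ← R3 + 4/3·R2.
R4 ← R4 − 13/3·R2.
R3 ← R3 / (38/7).
R1 ← R1 − 12/7·R3.
R2 ← R2 − 18/7·R3.
R4 ← R4 + 50/7·R3.
R4 ← R4 / (-22/19).
R1 ← R1 − 22/19·R4.
R2 ← R2 − 33/19·R4.
R3 ← R3 + 51/38·R4.
Reading off the reduced rows gives p = 1, q = 14/5, r = -6/5, s = 7/5.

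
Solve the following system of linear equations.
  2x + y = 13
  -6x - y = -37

x = 6, y = 1

From equation 1: y = 13 − 2·x.
Substitute into equation 2 and solve: x = 6.
Then y = 1.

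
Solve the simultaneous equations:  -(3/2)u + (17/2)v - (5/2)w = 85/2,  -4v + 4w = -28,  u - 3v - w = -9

no solution

Row-reduce:
R1 ← R1 / (-3/2).
R3 ← R3 − 1·R1.
R2 ← R2 / (-4).
R1 ← R1 + 17/3·R2.
R3 ← R3 − 8/3·R2.
Row 3 reduces to 0 = 2/3, a contradiction. The system is inconsistent.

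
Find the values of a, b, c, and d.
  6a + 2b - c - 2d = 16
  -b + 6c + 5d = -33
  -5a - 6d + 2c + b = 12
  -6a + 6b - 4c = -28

a = 2, b = -4, c = -2, d = -5

Row-reduce the augmented matrix:
R1 ← R1 / (6).
R3 ← R3 + 5·R1.
R4 ← R4 + 6·R1.
R2 ← R2 / (-1).
R1 ← R1 − 1/3·R2.
R3 ← R3 − 8/3·R2.
R4 ← R4 − 8·R2.
R3 ← R3 / (103/6).
R1 ← R1 − 11/6·R3.
R2 ← R2 + 6·R3.
R4 ← R4 − 43·R3.
R4 ← R4 / (2452/103).
R1 ← R1 − 75/103·R4.
R2 ← R2 + 311/103·R4.
R3 ← R3 − 34/103·R4.
Reading off the reduced rows gives a = 2, b = -4, c = -2, d = -5.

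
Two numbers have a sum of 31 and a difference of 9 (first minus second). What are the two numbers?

Let x = first number, y = second number.
  x + y = 31
  x - y = 9
From equation 1: x = 31 − y.
Substitute into equation 2 and solve: y = 11.
Then x = 20.

first number: 20, second number: 11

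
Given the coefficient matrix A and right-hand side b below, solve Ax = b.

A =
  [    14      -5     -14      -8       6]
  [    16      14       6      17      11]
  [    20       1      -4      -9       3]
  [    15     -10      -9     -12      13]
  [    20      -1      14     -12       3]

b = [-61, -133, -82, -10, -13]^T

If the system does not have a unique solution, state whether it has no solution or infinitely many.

x_1 = -5, x_2 = -3, x_3 = 3, x_4 = -3, x_5 = 2

Row-reduce the augmented matrix:
R1 ← R1 / (14).
R2 ← R2 − 16·R1.
R3 ← R3 − 20·R1.
R4 ← R4 − 15·R1.
R5 ← R5 − 20·R1.
R2 ← R2 / (138/7).
R1 ← R1 + 5/14·R2.
R3 ← R3 − 57/7·R2.
R4 ← R4 + 65/14·R2.
R5 ← R5 − 43/7·R2.
R3 ← R3 / (159/23).
R1 ← R1 + 83/138·R3.
R2 ← R2 − 77/69·R3.
R4 ← R4 − 1543/138·R3.
R5 ← R5 − 1873/69·R3.
R4 ← R4 / (15517/954).
R1 ← R1 + 394/477·R4.
R2 ← R2 − 1277/477·R4.
R3 ← R3 + 385/318·R4.
R5 ← R5 − 11518/477·R4.
R5 ← R5 / (-107951/15517).
R1 ← R1 − 13212/15517·R5.
R2 ← R2 + 27856/15517·R5.
R3 ← R3 − 5975/15517·R5.
R4 ← R4 − 18437/15517·R5.
Reading off the reduced rows gives x_1 = -5, x_2 = -3, x_3 = 3, x_4 = -3, x_5 = 2.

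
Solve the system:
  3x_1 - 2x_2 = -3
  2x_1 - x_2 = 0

From equation 2: x_2 = 0 + 2·x_1.
Substitute into equation 1 and solve: x_1 = 3.
Then x_2 = 6.

x_1 = 3, x_2 = 6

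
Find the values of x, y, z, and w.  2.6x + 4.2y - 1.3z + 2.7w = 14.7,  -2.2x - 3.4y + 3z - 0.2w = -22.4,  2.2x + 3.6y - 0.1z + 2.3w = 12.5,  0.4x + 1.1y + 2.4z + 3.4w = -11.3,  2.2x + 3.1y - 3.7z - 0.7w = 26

x = 6, y = 3, z = 0, w = -5

Row-reduce the augmented matrix:
R1 ← R1 / (13/5).
R2 ← R2 + 11/5·R1.
R3 ← R3 − 11/5·R1.
R4 ← R4 − 2/5·R1.
R5 ← R5 − 11/5·R1.
R2 ← R2 / (2/13).
R1 ← R1 − 21/13·R2.
R3 ← R3 − 3/65·R2.
R4 ← R4 − 59/130·R2.
R5 ← R5 + 59/130·R2.
R3 ← R3 / (43/100).
R1 ← R1 + 409/20·R3.
R2 ← R2 − 247/20·R3.
R4 ← R4 + 601/200·R3.
R5 ← R5 − 601/200·R3.
R4 ← R4 / (-1597/215).
R1 ← R1 + 2144/43·R4.
R2 ← R2 − 1336/43·R4.
R3 ← R3 + 61/43·R4.
R5 ← R5 − 1597/215·R4.
R5 reduces to 0 = 0, so the extra equation is consistent.
Reading off the reduced rows gives x = 6, y = 3, z = 0, w = -5.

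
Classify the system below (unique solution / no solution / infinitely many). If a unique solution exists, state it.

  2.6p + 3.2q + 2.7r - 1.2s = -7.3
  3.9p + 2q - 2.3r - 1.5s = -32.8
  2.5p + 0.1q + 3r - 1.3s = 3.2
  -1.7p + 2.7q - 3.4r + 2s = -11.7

p = -2, q = -3, r = 5, s = 5

Row-reduce the augmented matrix:
R1 ← R1 / (13/5).
R2 ← R2 − 39/10·R1.
R3 ← R3 − 5/2·R1.
R4 ← R4 + 17/10·R1.
R2 ← R2 / (-14/5).
R1 ← R1 − 16/13·R2.
R3 ← R3 + 387/130·R2.
R4 ← R4 − 623/130·R2.
R3 ← R3 / (52089/7280).
R1 ← R1 + 319/182·R3.
R2 ← R2 − 127/56·R3.
R4 ← R4 + 13003/1040·R3.
R4 ← R4 / (477191/520890).
R1 ← R1 + 23107/52089·R4.
R2 ← R2 − 2098/52089·R4.
R3 ← R3 + 3386/52089·R4.
Reading off the reduced rows gives p = -2, q = -3, r = 5, s = 5.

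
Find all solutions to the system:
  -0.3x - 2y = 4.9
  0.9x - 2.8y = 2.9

Row-reduce the augmented matrix:
R1 ← R1 / (-3/10).
R2 ← R2 − 9/10·R1.
R2 ← R2 / (-44/5).
R1 ← R1 − 20/3·R2.
Reading off the reduced rows gives x = -3, y = -2.

x = -3, y = -2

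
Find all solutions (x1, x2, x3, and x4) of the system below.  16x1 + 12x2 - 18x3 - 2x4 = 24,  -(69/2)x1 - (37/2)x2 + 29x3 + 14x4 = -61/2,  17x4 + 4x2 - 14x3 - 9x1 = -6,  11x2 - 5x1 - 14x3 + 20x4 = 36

Row-reduce:
R1 ← R1 / (16).
R2 ← R2 + 69/2·R1.
R3 ← R3 + 9·R1.
R4 ← R4 + 5·R1.
R2 ← R2 / (59/8).
R1 ← R1 − 3/4·R2.
R3 ← R3 − 43/4·R2.
R4 ← R4 − 59/4·R2.
R3 ← R3 / (-1159/118).
R1 ← R1 + 15/118·R3.
R2 ← R2 + 157/118·R3.
Row 4 reduces to 0 = 1, a contradiction. The system is inconsistent.

no solution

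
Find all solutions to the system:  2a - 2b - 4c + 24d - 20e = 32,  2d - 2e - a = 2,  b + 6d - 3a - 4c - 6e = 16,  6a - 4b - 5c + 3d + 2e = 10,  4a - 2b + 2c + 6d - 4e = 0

infinitely many solutions

Row-reduce:
R1 ← R1 / (2).
R2 ← R2 + 1·R1.
R3 ← R3 + 3·R1.
R4 ← R4 − 6·R1.
R5 ← R5 − 4·R1.
R2 ← R2 / (-1).
R1 ← R1 + 1·R2.
R3 ← R3 + 2·R2.
R4 ← R4 − 2·R2.
R5 ← R5 − 2·R2.
R3 ← R3 / (-6).
R2 ← R2 − 2·R3.
R4 ← R4 − 3·R3.
R5 ← R5 − 6·R3.
R4 ← R4 / (-34).
R1 ← R1 + 2·R4.
R2 ← R2 + 28/3·R4.
R3 ← R3 + 7/3·R4.
Rank is 4 with 5 unknowns, leaving e free.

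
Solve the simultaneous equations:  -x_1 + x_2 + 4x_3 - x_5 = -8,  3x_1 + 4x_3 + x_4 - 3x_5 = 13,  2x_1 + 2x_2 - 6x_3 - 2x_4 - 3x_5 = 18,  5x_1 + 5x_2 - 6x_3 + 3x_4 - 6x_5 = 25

Row-reduce:
R1 ← R1 / (-1).
R2 ← R2 − 3·R1.
R3 ← R3 − 2·R1.
R4 ← R4 − 5·R1.
R2 ← R2 / (3).
R1 ← R1 + 1·R2.
R3 ← R3 − 4·R2.
R4 ← R4 − 10·R2.
R3 ← R3 / (-58/3).
R1 ← R1 − 4/3·R3.
R2 ← R2 − 16/3·R3.
R4 ← R4 + 118/3·R3.
R4 ← R4 / (187/29).
R1 ← R1 − 3/29·R4.
R2 ← R2 + 17/29·R4.
R3 ← R3 − 5/29·R4.
Rank is 4 with 5 unknowns, leaving x_5 free.

infinitely many solutions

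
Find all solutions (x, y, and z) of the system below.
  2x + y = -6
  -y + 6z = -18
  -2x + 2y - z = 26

x = -6, y = 6, z = -2

Row-reduce the augmented matrix:
R1 ← R1 / (2).
R3 ← R3 + 2·R1.
R2 ← R2 / (-1).
R1 ← R1 − 1/2·R2.
R3 ← R3 − 3·R2.
R3 ← R3 / (17).
R1 ← R1 − 3·R3.
R2 ← R2 + 6·R3.
Reading off the reduced rows gives x = -6, y = 6, z = -2.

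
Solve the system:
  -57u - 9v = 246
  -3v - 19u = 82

infinitely many solutions

Row-reduce:
R1 ← R1 / (-57).
R2 ← R2 + 19·R1.
Rank is 1 with 2 unknowns, leaving v free.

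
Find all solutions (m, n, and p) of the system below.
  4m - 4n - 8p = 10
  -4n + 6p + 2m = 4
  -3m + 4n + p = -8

Row-reduce:
R1 ← R1 / (4).
R2 ← R2 − 2·R1.
R3 ← R3 + 3·R1.
R2 ← R2 / (-2).
R1 ← R1 + 1·R2.
R3 ← R3 − 1·R2.
Row 3 reduces to 0 = -1, a contradiction. The system is inconsistent.

no solution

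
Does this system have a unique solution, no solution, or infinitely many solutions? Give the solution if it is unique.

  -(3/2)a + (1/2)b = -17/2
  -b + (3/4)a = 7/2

a = 6, b = 1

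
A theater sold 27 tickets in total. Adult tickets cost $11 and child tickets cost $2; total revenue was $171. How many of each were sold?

adult tickets: 13, child tickets: 14

Let a = adult tickets, c = child tickets.
  a + c = 27
  11a + 2c = 171
Row-reduce the augmented matrix:
R2 ← R2 − 11·R1.
R2 ← R2 / (-9).
R1 ← R1 − 1·R2.
Reading off the reduced rows gives a = 13, c = 14.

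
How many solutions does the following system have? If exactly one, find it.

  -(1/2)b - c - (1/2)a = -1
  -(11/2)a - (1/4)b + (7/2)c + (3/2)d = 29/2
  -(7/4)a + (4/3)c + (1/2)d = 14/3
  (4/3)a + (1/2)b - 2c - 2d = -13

no solution

Row-reduce:
R1 ← R1 / (-1/2).
R2 ← R2 + 11/2·R1.
R3 ← R3 + 7/4·R1.
R4 ← R4 − 4/3·R1.
R2 ← R2 / (21/4).
R1 ← R1 − 1·R2.
R3 ← R3 − 7/4·R2.
R4 ← R4 + 5/6·R2.
Swap R3 and R4.
R3 ← R3 / (-149/63).
R1 ← R1 + 16/21·R3.
R2 ← R2 − 58/21·R3.
Row 4 reduces to 0 = -1/3, a contradiction. The system is inconsistent.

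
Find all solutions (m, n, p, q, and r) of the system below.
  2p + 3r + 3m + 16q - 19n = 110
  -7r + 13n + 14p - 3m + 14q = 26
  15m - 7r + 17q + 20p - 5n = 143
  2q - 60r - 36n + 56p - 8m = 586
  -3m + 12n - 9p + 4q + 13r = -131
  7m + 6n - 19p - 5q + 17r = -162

Row-reduce the augmented matrix:
R1 ← R1 / (3).
R2 ← R2 + 3·R1.
R3 ← R3 − 15·R1.
R4 ← R4 + 8·R1.
R5 ← R5 + 3·R1.
R6 ← R6 − 7·R1.
R2 ← R2 / (-6).
R1 ← R1 + 19/3·R2.
R3 ← R3 − 90·R2.
R4 ← R4 + 260/3·R2.
R5 ← R5 + 7·R2.
R6 ← R6 − 151/3·R2.
R3 ← R3 / (250).
R1 ← R1 + 146/9·R3.
R2 ← R2 + 8/3·R3.
R4 ← R4 + 1528/9·R3.
R5 ← R5 + 77/3·R3.
R6 ← R6 − 995/9·R3.
R4 ← R4 / (-47194/375).
R1 ← R1 + 458/375·R4.
R2 ← R2 + 109/125·R4.
R3 ← R3 − 387/250·R4.
R5 ← R5 − 6183/250·R4.
R6 ← R6 − 5729/150·R4.
R5 ← R5 / (57574/23597).
R1 ← R1 − 9101/23597·R5.
R2 ← R2 − 3252/23597·R5.
R3 ← R3 + 22226/23597·R5.
R4 ← R4 − 9358/23597·R5.
R6 ← R6 + 57574/23597·R5.
R6 reduces to 0 = 0, so the extra equation is consistent.
Reading off the reduced rows gives m = 0, n = -5, p = 4, q = 1, r = -3.

m = 0, n = -5, p = 4, q = 1, r = -3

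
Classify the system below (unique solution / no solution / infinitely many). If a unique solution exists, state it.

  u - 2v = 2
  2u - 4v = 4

infinitely many solutions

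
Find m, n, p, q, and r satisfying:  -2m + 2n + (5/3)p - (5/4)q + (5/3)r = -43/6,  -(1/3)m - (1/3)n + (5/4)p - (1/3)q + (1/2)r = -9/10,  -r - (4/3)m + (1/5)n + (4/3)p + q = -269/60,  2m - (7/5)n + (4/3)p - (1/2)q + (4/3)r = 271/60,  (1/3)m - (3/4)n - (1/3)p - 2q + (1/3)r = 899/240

m = 3/2, n = -7/4, p = -1, q = -4/5, r = 0

Row-reduce the augmented matrix:
R1 ← R1 / (-2).
R2 ← R2 + 1/3·R1.
R3 ← R3 + 4/3·R1.
R4 ← R4 − 2·R1.
R5 ← R5 − 1/3·R1.
R2 ← R2 / (-2/3).
R1 ← R1 + 1·R2.
R3 ← R3 + 17/15·R2.
R4 ← R4 − 3/5·R2.
R5 ← R5 + 5/12·R2.
R3 ← R3 / (-103/72).
R1 ← R1 + 55/24·R3.
R2 ← R2 + 35/24·R3.
R4 ← R4 − 31/8·R3.
R5 ← R5 + 191/288·R3.
R4 ← R4 / (7579/2060).
R1 ← R1 + 2031/824·R4.
R2 ← R2 + 391/206·R4.
R3 ← R3 + 1473/1030·R4.
R5 ← R5 + 3171/1030·R4.
R5 ← R5 / (-121655/90948).
R1 ← R1 − 6785/15158·R5.
R2 ← R2 − 2855/7579·R5.
R3 ← R3 − 2752/7579·R5.
R4 ← R4 + 7296/7579·R5.
Reading off the reduced rows gives m = 3/2, n = -7/4, p = -1, q = -4/5, r = 0.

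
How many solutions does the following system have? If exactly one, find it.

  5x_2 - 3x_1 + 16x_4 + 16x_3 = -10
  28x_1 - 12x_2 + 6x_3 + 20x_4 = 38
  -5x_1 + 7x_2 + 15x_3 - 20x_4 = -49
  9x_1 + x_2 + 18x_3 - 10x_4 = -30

infinitely many solutions

Row-reduce:
R1 ← R1 / (-3).
R2 ← R2 − 28·R1.
R3 ← R3 + 5·R1.
R4 ← R4 − 9·R1.
R2 ← R2 / (104/3).
R1 ← R1 + 5/3·R2.
R3 ← R3 + 4/3·R2.
R4 ← R4 − 16·R2.
R3 ← R3 / (-74/13).
R1 ← R1 − 111/52·R3.
R2 ← R2 − 233/52·R3.
R4 ← R4 + 74/13·R3.
Rank is 3 with 4 unknowns, leaving x_4 free.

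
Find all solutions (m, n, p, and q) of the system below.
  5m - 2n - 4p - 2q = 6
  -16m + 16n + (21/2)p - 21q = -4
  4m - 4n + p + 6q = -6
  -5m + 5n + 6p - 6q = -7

no solution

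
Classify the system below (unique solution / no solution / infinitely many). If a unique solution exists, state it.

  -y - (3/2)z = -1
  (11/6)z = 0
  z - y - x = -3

Row-reduce the augmented matrix:
Swap R1 and R3.
R1 ← R1 / (-1).
Swap R2 and R3.
R2 ← R2 / (-1).
R1 ← R1 − 1·R2.
R3 ← R3 / (11/6).
R1 ← R1 + 5/2·R3.
R2 ← R2 − 3/2·R3.
Reading off the reduced rows gives x = 2, y = 1, z = 0.

x = 2, y = 1, z = 0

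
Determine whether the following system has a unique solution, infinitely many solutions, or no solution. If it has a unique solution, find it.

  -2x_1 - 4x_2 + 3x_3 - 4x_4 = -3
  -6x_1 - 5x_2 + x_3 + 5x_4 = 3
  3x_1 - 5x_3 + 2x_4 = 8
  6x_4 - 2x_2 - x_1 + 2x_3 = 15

Row-reduce the augmented matrix:
R1 ← R1 / (-2).
R2 ← R2 + 6·R1.
R3 ← R3 − 3·R1.
R4 ← R4 + 1·R1.
R2 ← R2 / (7).
R1 ← R1 − 2·R2.
R3 ← R3 + 6·R2.
R3 ← R3 / (-103/14).
R1 ← R1 − 11/14·R3.
R2 ← R2 + 8/7·R3.
R4 ← R4 − 1/2·R3.
R4 ← R4 / (898/103).
R1 ← R1 + 178/103·R4.
R2 ← R2 − 81/103·R4.
R3 ← R3 + 148/103·R4.
Reading off the reduced rows gives x_1 = 3, x_2 = -2, x_3 = 1, x_4 = 2.

x_1 = 3, x_2 = -2, x_3 = 1, x_4 = 2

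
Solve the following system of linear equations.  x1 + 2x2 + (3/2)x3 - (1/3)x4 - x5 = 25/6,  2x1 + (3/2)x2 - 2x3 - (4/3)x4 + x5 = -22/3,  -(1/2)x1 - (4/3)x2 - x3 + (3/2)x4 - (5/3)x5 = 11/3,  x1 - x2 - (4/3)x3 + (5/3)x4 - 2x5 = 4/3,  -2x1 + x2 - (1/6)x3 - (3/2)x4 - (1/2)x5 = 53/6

Row-reduce the augmented matrix:
R2 ← R2 − 2·R1.
R3 ← R3 + 1/2·R1.
R4 ← R4 − 1·R1.
R5 ← R5 + 2·R1.
R2 ← R2 / (-5/2).
R1 ← R1 − 2·R2.
R3 ← R3 + 1/3·R2.
R4 ← R4 + 3·R2.
R5 ← R5 − 5·R2.
R3 ← R3 / (5/12).
R1 ← R1 + 5/2·R3.
R2 ← R2 − 2·R3.
R4 ← R4 − 19/6·R3.
R5 ← R5 + 43/6·R3.
R4 ← R4 / (-1802/225).
R1 ← R1 − 23/3·R4.
R2 ← R2 + 164/25·R4.
R3 ← R3 − 256/75·R4.
R5 ← R5 − 9433/450·R4.
R5 ← R5 / (-1469/901).
R1 ← R1 − 243/901·R5.
R2 ← R2 + 982/901·R5.
R3 ← R3 − 174/901·R5.
R4 ← R4 + 1677/901·R5.
Reading off the reduced rows gives x1 = -2, x2 = 0, x3 = 1, x4 = -2, x5 = -4.

x1 = -2, x2 = 0, x3 = 1, x4 = -2, x5 = -4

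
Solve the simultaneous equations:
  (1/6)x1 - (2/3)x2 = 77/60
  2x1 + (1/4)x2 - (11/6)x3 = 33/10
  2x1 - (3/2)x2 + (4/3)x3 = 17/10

Row-reduce the augmented matrix:
R1 ← R1 / (1/6).
R2 ← R2 − 2·R1.
R3 ← R3 − 2·R1.
R2 ← R2 / (33/4).
R1 ← R1 + 4·R2.
R3 ← R3 − 13/2·R2.
R3 ← R3 / (25/9).
R1 ← R1 + 8/9·R3.
R2 ← R2 + 2/9·R3.
Reading off the reduced rows gives x1 = 1/2, x2 = -9/5, x3 = -3/2.

x1 = 1/2, x2 = -9/5, x3 = -3/2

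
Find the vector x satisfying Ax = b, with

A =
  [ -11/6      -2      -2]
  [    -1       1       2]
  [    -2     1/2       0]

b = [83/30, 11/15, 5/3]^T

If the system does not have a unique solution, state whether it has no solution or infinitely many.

Row-reduce the augmented matrix:
R1 ← R1 / (-11/6).
R2 ← R2 + 1·R1.
R3 ← R3 + 2·R1.
R2 ← R2 / (23/11).
R1 ← R1 − 12/11·R2.
R3 ← R3 − 59/22·R2.
R3 ← R3 / (-41/23).
R1 ← R1 + 12/23·R3.
R2 ← R2 − 34/23·R3.
Reading off the reduced rows gives x_1 = -1, x_2 = -2/3, x_3 = 1/5.

x_1 = -1, x_2 = -2/3, x_3 = 1/5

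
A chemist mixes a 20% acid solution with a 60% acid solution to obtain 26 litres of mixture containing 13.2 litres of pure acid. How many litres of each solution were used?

litres of solution A: 6, litres of solution B: 20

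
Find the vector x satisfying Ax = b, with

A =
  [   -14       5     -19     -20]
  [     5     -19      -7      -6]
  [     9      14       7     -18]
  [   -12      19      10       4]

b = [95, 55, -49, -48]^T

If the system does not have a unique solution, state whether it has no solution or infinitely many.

x_1 = -2, x_2 = -2, x_3 = -3, x_4 = -1

Row-reduce the augmented matrix:
R1 ← R1 / (-14).
R2 ← R2 − 5·R1.
R3 ← R3 − 9·R1.
R4 ← R4 + 12·R1.
R2 ← R2 / (-241/14).
R1 ← R1 + 5/14·R2.
R3 ← R3 − 241/14·R2.
R4 ← R4 − 103/7·R2.
R3 ← R3 / (-19).
R1 ← R1 − 396/241·R3.
R2 ← R2 − 193/241·R3.
R4 ← R4 − 3495/241·R3.
R4 ← R4 / (-108408/4579).
R1 ← R1 + 9634/4579·R4.
R2 ← R2 + 4996/4579·R4.
R3 ← R3 − 44/19·R4.
Reading off the reduced rows gives x_1 = -2, x_2 = -2, x_3 = -3, x_4 = -1.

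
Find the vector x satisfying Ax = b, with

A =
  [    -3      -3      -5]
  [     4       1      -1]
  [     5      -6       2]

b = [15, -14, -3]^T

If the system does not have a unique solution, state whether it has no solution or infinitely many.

x_1 = -3, x_2 = -2, x_3 = 0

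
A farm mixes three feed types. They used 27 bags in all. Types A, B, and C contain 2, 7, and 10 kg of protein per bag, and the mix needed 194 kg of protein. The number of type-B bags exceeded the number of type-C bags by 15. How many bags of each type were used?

type-A bags: 2, type-B bags: 20, type-C bags: 5

Let a = type-A bags, b = type-B bags, c = type-C bags.
  a + b + c = 27
  7b + 2a + 10c = 194
  b - c = 15
Row-reduce the augmented matrix:
R2 ← R2 − 2·R1.
R2 ← R2 / (5).
R1 ← R1 − 1·R2.
R3 ← R3 − 1·R2.
R3 ← R3 / (-13/5).
R1 ← R1 + 3/5·R3.
R2 ← R2 − 8/5·R3.
Reading off the reduced rows gives a = 2, b = 20, c = 5.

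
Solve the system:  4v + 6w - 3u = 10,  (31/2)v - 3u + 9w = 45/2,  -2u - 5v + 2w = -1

no solution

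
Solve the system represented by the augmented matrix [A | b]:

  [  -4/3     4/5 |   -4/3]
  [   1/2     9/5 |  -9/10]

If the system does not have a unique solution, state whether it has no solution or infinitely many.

x_1 = 3/5, x_2 = -2/3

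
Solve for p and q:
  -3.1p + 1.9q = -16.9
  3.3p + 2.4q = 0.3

Row-reduce the augmented matrix:
R1 ← R1 / (-31/10).
R2 ← R2 − 33/10·R1.
R2 ← R2 / (1371/310).
R1 ← R1 + 19/31·R2.
Reading off the reduced rows gives p = 3, q = -4.

p = 3, q = -4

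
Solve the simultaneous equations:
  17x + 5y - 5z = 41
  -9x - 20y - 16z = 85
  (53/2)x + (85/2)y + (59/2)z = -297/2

no solution

Row-reduce:
R1 ← R1 / (17).
R2 ← R2 + 9·R1.
R3 ← R3 − 53/2·R1.
R2 ← R2 / (-295/17).
R1 ← R1 − 5/17·R2.
R3 ← R3 − 590/17·R2.
Row 3 reduces to 0 = 1, a contradiction. The system is inconsistent.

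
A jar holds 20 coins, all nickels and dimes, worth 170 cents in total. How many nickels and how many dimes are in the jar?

nickels: 6, dimes: 14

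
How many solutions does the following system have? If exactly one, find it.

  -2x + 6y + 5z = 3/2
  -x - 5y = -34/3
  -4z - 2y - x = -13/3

x = 3, y = 5/3, z = -1/2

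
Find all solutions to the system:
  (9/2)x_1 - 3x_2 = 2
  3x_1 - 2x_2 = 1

no solution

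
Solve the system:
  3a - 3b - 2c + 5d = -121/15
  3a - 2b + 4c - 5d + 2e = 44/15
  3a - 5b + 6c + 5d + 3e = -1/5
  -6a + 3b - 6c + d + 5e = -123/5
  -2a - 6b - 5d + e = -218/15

a = 2/3, b = 9/5, c = 7/3, d = 0, e = -12/5

Row-reduce the augmented matrix:
R1 ← R1 / (3).
R2 ← R2 − 3·R1.
R3 ← R3 − 3·R1.
R4 ← R4 + 6·R1.
R5 ← R5 + 2·R1.
R1 ← R1 + 1·R2.
R3 ← R3 + 2·R2.
R4 ← R4 + 3·R2.
R5 ← R5 + 8·R2.
R3 ← R3 / (20).
R1 ← R1 − 16/3·R3.
R2 ← R2 − 6·R3.
R4 ← R4 − 8·R3.
R5 ← R5 − 140/3·R3.
R4 ← R4 / (-11).
R1 ← R1 + 3·R4.
R2 ← R2 + 4·R4.
R3 ← R3 + 1·R4.
R5 ← R5 + 35·R4.
R5 ← R5 / (-839/33).
R1 ← R1 + 347/165·R5.
R2 ← R2 + 339/110·R5.
R3 ← R3 + 87/220·R5.
R4 ← R4 + 41/55·R5.
Reading off the reduced rows gives a = 2/3, b = 9/5, c = 7/3, d = 0, e = -12/5.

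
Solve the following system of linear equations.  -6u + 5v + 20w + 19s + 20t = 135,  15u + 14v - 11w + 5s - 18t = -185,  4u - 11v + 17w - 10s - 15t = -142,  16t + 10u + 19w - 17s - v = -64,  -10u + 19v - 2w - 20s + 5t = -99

u = -4, v = -5, w = -3, s = 4, t = 6

Row-reduce the augmented matrix:
R1 ← R1 / (-6).
R2 ← R2 − 15·R1.
R3 ← R3 − 4·R1.
R4 ← R4 − 10·R1.
R5 ← R5 + 10·R1.
R2 ← R2 / (53/2).
R1 ← R1 + 5/6·R2.
R3 ← R3 + 23/3·R2.
R4 ← R4 − 22/3·R2.
R5 ← R5 − 32/3·R2.
R3 ← R3 / (6617/159).
R1 ← R1 + 335/159·R3.
R2 ← R2 − 78/53·R3.
R4 ← R4 − 6605/159·R3.
R5 ← R5 + 8114/159·R3.
R4 ← R4 / (-117019/6617).
R1 ← R1 + 4048/6617·R4.
R2 ← R2 − 687/509·R4.
R3 ← R3 − 2839/6617·R4.
R5 ← R5 + 336831/6617·R4.
R5 ← R5 / (-14815448/117019).
R1 ← R1 + 360517/117019·R5.
R2 ← R2 − 1763/511·R5.
R3 ← R3 − 114750/117019·R5.
R4 ← R4 + 217703/117019·R5.
Reading off the reduced rows gives u = -4, v = -5, w = -3, s = 4, t = 6.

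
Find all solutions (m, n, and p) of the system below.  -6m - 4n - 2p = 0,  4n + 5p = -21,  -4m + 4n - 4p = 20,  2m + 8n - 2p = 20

m = 1, n = 1, p = -5

Row-reduce the augmented matrix:
R1 ← R1 / (-6).
R3 ← R3 + 4·R1.
R4 ← R4 − 2·R1.
R2 ← R2 / (4).
R1 ← R1 − 2/3·R2.
R3 ← R3 − 20/3·R2.
R4 ← R4 − 20/3·R2.
R3 ← R3 / (-11).
R1 ← R1 + 1/2·R3.
R2 ← R2 − 5/4·R3.
R4 ← R4 + 11·R3.
R4 reduces to 0 = 0, so the extra equation is consistent.
Reading off the reduced rows gives m = 1, n = 1, p = -5.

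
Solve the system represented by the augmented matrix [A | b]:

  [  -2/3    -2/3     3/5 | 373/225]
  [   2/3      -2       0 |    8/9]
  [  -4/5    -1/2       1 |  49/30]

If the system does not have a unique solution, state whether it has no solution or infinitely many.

Row-reduce the augmented matrix:
R1 ← R1 / (-2/3).
R2 ← R2 − 2/3·R1.
R3 ← R3 + 4/5·R1.
R2 ← R2 / (-8/3).
R1 ← R1 − 1·R2.
R3 ← R3 − 3/10·R2.
R3 ← R3 / (139/400).
R1 ← R1 + 27/40·R3.
R2 ← R2 + 9/40·R3.
Reading off the reduced rows gives x_1 = -5/3, x_2 = -1, x_3 = -1/5.

x_1 = -5/3, x_2 = -1, x_3 = -1/5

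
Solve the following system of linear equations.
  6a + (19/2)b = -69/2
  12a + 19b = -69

infinitely many solutions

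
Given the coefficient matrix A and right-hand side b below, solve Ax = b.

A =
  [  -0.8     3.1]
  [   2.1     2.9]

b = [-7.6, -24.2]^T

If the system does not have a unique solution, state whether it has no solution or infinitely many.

x_1 = -6, x_2 = -4

Row-reduce the augmented matrix:
R1 ← R1 / (-4/5).
R2 ← R2 − 21/10·R1.
R2 ← R2 / (883/80).
R1 ← R1 + 31/8·R2.
Reading off the reduced rows gives x_1 = -6, x_2 = -4.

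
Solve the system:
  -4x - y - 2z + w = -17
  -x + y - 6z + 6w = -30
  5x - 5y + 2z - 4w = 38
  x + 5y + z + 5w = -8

x = 3, y = -3, z = 4, w = 0

Row-reduce the augmented matrix:
R1 ← R1 / (-4).
R2 ← R2 + 1·R1.
R3 ← R3 − 5·R1.
R4 ← R4 − 1·R1.
R2 ← R2 / (5/4).
R1 ← R1 − 1/4·R2.
R3 ← R3 + 25/4·R2.
R4 ← R4 − 19/4·R2.
R3 ← R3 / (-28).
R1 ← R1 − 8/5·R3.
R2 ← R2 + 22/5·R3.
R4 ← R4 − 107/5·R3.
R4 ← R4 / (229/70).
R1 ← R1 − 3/35·R4.
R2 ← R2 − 18/35·R4.
R3 ← R3 + 13/14·R4.
Reading off the reduced rows gives x = 3, y = -3, z = 4, w = 0.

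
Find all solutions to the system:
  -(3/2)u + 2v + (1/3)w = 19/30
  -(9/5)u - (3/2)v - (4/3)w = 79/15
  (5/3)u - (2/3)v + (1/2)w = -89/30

Row-reduce the augmented matrix:
R1 ← R1 / (-3/2).
R2 ← R2 + 9/5·R1.
R3 ← R3 − 5/3·R1.
R2 ← R2 / (-39/10).
R1 ← R1 + 4/3·R2.
R3 ← R3 − 14/9·R2.
R3 ← R3 / (29/162).
R1 ← R1 − 10/27·R3.
R2 ← R2 − 4/9·R3.
Reading off the reduced rows gives u = -1, v = 0, w = -13/5.

u = -1, v = 0, w = -13/5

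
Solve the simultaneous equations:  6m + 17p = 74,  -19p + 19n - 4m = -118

Row-reduce:
R1 ← R1 / (6).
R2 ← R2 + 4·R1.
R2 ← R2 / (19).
Rank is 2 with 3 unknowns, leaving p free.

infinitely many solutions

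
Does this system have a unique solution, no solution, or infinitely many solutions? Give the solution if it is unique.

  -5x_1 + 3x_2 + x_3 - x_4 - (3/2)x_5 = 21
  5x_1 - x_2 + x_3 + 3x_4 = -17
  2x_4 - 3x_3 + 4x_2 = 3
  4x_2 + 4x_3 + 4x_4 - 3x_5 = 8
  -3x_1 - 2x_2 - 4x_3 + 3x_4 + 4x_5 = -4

infinitely many solutions

Row-reduce:
R1 ← R1 / (-5).
R2 ← R2 − 5·R1.
R5 ← R5 + 3·R1.
R2 ← R2 / (2).
R1 ← R1 + 3/5·R2.
R3 ← R3 − 4·R2.
R4 ← R4 − 4·R2.
R5 ← R5 + 19/5·R2.
R3 ← R3 / (-7).
R1 ← R1 − 2/5·R3.
R2 ← R2 − 1·R3.
R5 ← R5 + 4/5·R3.
Swap R4 and R5.
R4 ← R4 / (267/35).
R1 ← R1 − 24/35·R4.
R2 ← R2 − 5/7·R4.
R3 ← R3 − 2/7·R4.
Rank is 4 with 5 unknowns, leaving x_5 free.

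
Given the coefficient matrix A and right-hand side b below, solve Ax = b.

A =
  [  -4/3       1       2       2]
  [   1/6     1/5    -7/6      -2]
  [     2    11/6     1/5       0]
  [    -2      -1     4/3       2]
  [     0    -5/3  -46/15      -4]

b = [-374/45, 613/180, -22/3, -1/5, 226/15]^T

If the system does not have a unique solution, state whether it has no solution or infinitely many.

Row-reduce the augmented matrix:
R1 ← R1 / (-4/3).
R2 ← R2 − 1/6·R1.
R3 ← R3 − 2·R1.
R4 ← R4 + 2·R1.
R2 ← R2 / (13/40).
R1 ← R1 + 3/4·R2.
R3 ← R3 − 10/3·R2.
R4 ← R4 + 5/2·R2.
R5 ← R5 + 5/3·R2.
R3 ← R3 / (7372/585).
R1 ← R1 + 47/13·R3.
R2 ← R2 + 110/39·R3.
R4 ← R4 + 340/39·R3.
R5 ← R5 + 4544/585·R3.
R4 ← R4 / (3/97).
R1 ← R1 − 183/388·R4.
R2 ← R2 + 135/194·R4.
R3 ← R3 − 645/388·R4.
R5 ← R5 + 6/97·R4.
R5 reduces to 0 = 0, so the extra equation is consistent.
Reading off the reduced rows gives x_1 = -2/3, x_2 = -3, x_3 = -5/2, x_4 = -3/5.

x_1 = -2/3, x_2 = -3, x_3 = -5/2, x_4 = -3/5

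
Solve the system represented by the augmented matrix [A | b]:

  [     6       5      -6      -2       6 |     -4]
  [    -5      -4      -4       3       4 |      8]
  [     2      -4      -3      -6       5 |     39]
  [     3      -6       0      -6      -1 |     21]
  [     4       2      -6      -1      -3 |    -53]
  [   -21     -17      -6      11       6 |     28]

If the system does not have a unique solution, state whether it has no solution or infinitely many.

x_1 = -1, x_2 = -2, x_3 = 5, x_4 = -3, x_5 = 6

Row-reduce the augmented matrix:
R1 ← R1 / (6).
R2 ← R2 + 5·R1.
R3 ← R3 − 2·R1.
R4 ← R4 − 3·R1.
R5 ← R5 − 4·R1.
R6 ← R6 + 21·R1.
R2 ← R2 / (1/6).
R1 ← R1 − 5/6·R2.
R3 ← R3 + 17/3·R2.
R4 ← R4 + 17/2·R2.
R5 ← R5 + 4/3·R2.
R6 ← R6 − 1/2·R2.
R3 ← R3 / (-307).
R1 ← R1 − 44·R3.
R2 ← R2 + 54·R3.
R4 ← R4 + 456·R3.
R5 ← R5 + 74·R3.
R4 ← R4 / (1101/307).
R1 ← R1 + 389/307·R4.
R2 ← R2 − 296/307·R4.
R3 ← R3 + 40/307·R4.
R5 ← R5 − 417/307·R4.
R5 ← R5 / (-2928/367).
R1 ← R1 + 1229/1101·R5.
R2 ← R2 − 788/1101·R5.
R3 ← R3 + 1267/1101·R5.
R4 ← R4 + 1219/1101·R5.
R6 reduces to 0 = 0, so the extra equation is consistent.
Reading off the reduced rows gives x_1 = -1, x_2 = -2, x_3 = 5, x_4 = -3, x_5 = 6.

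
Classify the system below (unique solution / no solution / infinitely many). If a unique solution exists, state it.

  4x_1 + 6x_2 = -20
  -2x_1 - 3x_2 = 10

Row-reduce:
R1 ← R1 / (4).
R2 ← R2 + 2·R1.
Rank is 1 with 2 unknowns, leaving x_2 free.

infinitely many solutions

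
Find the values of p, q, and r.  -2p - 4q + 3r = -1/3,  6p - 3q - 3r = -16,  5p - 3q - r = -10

Row-reduce the augmented matrix:
R1 ← R1 / (-2).
R2 ← R2 − 6·R1.
R3 ← R3 − 5·R1.
R2 ← R2 / (-15).
R1 ← R1 − 2·R2.
R3 ← R3 + 13·R2.
R3 ← R3 / (13/10).
R1 ← R1 + 7/10·R3.
R2 ← R2 + 2/5·R3.
Reading off the reduced rows gives p = 0, q = 7/3, r = 3.

p = 0, q = 7/3, r = 3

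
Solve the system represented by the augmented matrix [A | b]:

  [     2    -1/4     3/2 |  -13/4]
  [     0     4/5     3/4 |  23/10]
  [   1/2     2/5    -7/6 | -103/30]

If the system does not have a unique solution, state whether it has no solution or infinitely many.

Row-reduce the augmented matrix:
R1 ← R1 / (2).
R3 ← R3 − 1/2·R1.
R2 ← R2 / (4/5).
R1 ← R1 + 1/8·R2.
R3 ← R3 − 37/80·R2.
R3 ← R3 / (-1517/768).
R1 ← R1 − 111/128·R3.
R2 ← R2 − 15/16·R3.
Reading off the reduced rows gives x_1 = -3, x_2 = 1, x_3 = 2.

x_1 = -3, x_2 = 1, x_3 = 2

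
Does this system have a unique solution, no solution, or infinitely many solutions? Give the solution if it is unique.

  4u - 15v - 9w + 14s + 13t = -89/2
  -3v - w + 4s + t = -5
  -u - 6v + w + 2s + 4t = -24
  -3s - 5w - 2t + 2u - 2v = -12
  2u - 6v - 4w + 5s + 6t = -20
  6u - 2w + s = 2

no solution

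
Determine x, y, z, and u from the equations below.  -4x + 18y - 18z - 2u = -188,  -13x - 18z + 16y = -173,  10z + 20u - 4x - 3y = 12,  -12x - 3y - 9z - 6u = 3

Row-reduce the augmented matrix:
R1 ← R1 / (-4).
R2 ← R2 + 13·R1.
R3 ← R3 + 4·R1.
R4 ← R4 + 12·R1.
R2 ← R2 / (-85/2).
R1 ← R1 + 9/2·R2.
R3 ← R3 + 21·R2.
R4 ← R4 + 57·R2.
R3 ← R3 / (679/85).
R1 ← R1 − 18/85·R3.
R2 ← R2 + 81/85·R3.
R4 ← R4 + 792/85·R3.
R4 ← R4 / (8961/679).
R1 ← R1 + 466/679·R4.
R2 ← R2 − 1418/679·R4.
R3 ← R3 − 1597/679·R4.
Reading off the reduced rows gives x = -1, y = -6, z = 5, u = -3.

x = -1, y = -6, z = 5, u = -3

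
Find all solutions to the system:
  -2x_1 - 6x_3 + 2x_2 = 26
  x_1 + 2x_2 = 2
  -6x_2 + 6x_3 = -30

infinitely many solutions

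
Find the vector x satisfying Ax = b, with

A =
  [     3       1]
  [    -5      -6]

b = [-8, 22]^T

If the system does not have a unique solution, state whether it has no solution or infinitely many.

x_1 = -2, x_2 = -2

Row-reduce the augmented matrix:
R1 ← R1 / (3).
R2 ← R2 + 5·R1.
R2 ← R2 / (-13/3).
R1 ← R1 − 1/3·R2.
Reading off the reduced rows gives x_1 = -2, x_2 = -2.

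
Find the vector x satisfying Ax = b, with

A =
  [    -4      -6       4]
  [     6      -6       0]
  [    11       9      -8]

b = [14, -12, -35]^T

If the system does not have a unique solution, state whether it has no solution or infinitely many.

no solution

Row-reduce:
R1 ← R1 / (-4).
R2 ← R2 − 6·R1.
R3 ← R3 − 11·R1.
R2 ← R2 / (-15).
R1 ← R1 − 3/2·R2.
R3 ← R3 + 15/2·R2.
Row 3 reduces to 0 = -1, a contradiction. The system is inconsistent.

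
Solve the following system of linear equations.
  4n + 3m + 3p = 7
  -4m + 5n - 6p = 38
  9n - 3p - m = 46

Row-reduce:
R1 ← R1 / (3).
R2 ← R2 + 4·R1.
R3 ← R3 + 1·R1.
R2 ← R2 / (31/3).
R1 ← R1 − 4/3·R2.
R3 ← R3 − 31/3·R2.
Row 3 reduces to 0 = 1, a contradiction. The system is inconsistent.

no solution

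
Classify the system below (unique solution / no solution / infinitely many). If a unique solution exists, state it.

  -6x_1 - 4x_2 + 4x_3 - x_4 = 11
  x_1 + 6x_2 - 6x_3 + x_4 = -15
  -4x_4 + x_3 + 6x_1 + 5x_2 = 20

infinitely many solutions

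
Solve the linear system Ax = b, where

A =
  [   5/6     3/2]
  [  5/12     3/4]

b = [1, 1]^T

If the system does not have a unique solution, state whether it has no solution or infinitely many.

no solution

Row-reduce:
R1 ← R1 / (5/6).
R2 ← R2 − 5/12·R1.
Row 2 reduces to 0 = 1/2, a contradiction. The system is inconsistent.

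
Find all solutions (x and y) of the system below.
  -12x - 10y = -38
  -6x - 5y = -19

infinitely many solutions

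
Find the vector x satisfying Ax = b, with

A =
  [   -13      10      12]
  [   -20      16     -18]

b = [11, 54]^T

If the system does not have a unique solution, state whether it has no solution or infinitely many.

infinitely many solutions

Row-reduce:
R1 ← R1 / (-13).
R2 ← R2 + 20·R1.
R2 ← R2 / (8/13).
R1 ← R1 + 10/13·R2.
Rank is 2 with 3 unknowns, leaving x_3 free.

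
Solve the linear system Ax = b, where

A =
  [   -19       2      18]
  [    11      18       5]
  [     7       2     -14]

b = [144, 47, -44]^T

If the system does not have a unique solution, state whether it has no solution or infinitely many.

x_1 = -6, x_2 = 6, x_3 = 1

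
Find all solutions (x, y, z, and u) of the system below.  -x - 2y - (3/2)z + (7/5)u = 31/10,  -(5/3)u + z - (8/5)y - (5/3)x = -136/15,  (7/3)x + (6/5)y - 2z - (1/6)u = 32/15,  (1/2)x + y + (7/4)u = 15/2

Row-reduce:
R1 ← R1 / (-1).
R2 ← R2 + 5/3·R1.
R3 ← R3 − 7/3·R1.
R4 ← R4 − 1/2·R1.
R2 ← R2 / (26/15).
R1 ← R1 − 2·R2.
R3 ← R3 + 52/15·R2.
R3 ← R3 / (3/2).
R1 ← R1 + 33/13·R3.
R2 ← R2 − 105/52·R3.
R4 ← R4 + 3/4·R3.
Row 4 reduces to 0 = -1/2, a contradiction. The system is inconsistent.

no solution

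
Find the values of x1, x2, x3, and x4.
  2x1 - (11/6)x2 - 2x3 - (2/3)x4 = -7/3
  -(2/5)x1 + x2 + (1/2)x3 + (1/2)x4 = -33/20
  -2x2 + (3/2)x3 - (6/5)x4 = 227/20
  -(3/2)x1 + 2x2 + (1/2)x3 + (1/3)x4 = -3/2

x1 = -3/2, x2 = -2, x3 = 5/2, x4 = -3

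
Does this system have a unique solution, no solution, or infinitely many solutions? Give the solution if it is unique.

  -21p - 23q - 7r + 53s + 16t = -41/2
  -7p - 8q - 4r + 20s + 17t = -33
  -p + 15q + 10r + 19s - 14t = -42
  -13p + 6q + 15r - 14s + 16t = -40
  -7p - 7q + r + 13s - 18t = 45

no solution

Row-reduce:
R1 ← R1 / (-21).
R2 ← R2 + 7·R1.
R3 ← R3 + 1·R1.
R4 ← R4 + 13·R1.
R5 ← R5 + 7·R1.
R2 ← R2 / (-1/3).
R1 ← R1 − 23/21·R2.
R3 ← R3 − 338/21·R2.
R4 ← R4 − 425/21·R2.
R5 ← R5 − 2/3·R2.
R3 ← R3 / (-491/7).
R1 ← R1 + 36/7·R3.
R2 ← R2 − 5·R3.
R4 ← R4 + 573/7·R3.
R4 ← R4 / (-27424/491).
R1 ← R1 + 2124/491·R4.
R2 ← R2 − 1083/491·R4.
R3 ← R3 + 904/491·R4.
Row 5 reduces to 0 = -1/2, a contradiction. The system is inconsistent.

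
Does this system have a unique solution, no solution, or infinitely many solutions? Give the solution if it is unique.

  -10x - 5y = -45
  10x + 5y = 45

Row-reduce:
R1 ← R1 / (-10).
R2 ← R2 − 10·R1.
Rank is 1 with 2 unknowns, leaving y free.

infinitely many solutions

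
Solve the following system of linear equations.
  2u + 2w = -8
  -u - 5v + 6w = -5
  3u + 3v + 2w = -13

Row-reduce the augmented matrix:
R1 ← R1 / (2).
R2 ← R2 + 1·R1.
R3 ← R3 − 3·R1.
R2 ← R2 / (-5).
R3 ← R3 − 3·R2.
R3 ← R3 / (16/5).
R1 ← R1 − 1·R3.
R2 ← R2 + 7/5·R3.
Reading off the reduced rows gives u = -2, v = -1, w = -2.

u = -2, v = -1, w = -2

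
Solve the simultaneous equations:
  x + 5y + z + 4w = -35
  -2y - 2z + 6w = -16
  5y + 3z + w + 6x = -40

infinitely many solutions

Row-reduce:
R3 ← R3 − 6·R1.
R2 ← R2 / (-2).
R1 ← R1 − 5·R2.
R3 ← R3 + 25·R2.
R3 ← R3 / (22).
R1 ← R1 + 4·R3.
R2 ← R2 − 1·R3.
Rank is 3 with 4 unknowns, leaving w free.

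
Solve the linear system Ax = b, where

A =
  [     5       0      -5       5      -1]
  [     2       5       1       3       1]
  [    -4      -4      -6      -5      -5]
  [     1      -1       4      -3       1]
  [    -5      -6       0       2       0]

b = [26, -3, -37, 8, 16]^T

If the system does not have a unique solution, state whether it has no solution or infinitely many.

x_1 = 4, x_2 = -5, x_3 = 1, x_4 = 3, x_5 = 4

Row-reduce the augmented matrix:
R1 ← R1 / (5).
R2 ← R2 − 2·R1.
R3 ← R3 + 4·R1.
R4 ← R4 − 1·R1.
R5 ← R5 + 5·R1.
R2 ← R2 / (5).
R3 ← R3 + 4·R2.
R4 ← R4 + 1·R2.
R5 ← R5 + 6·R2.
R3 ← R3 / (-38/5).
R1 ← R1 + 1·R3.
R2 ← R2 − 3/5·R3.
R4 ← R4 − 28/5·R3.
R5 ← R5 + 7/5·R3.
R4 ← R4 / (-75/19).
R1 ← R1 − 39/38·R4.
R2 ← R2 − 7/38·R4.
R3 ← R3 − 1/38·R4.
R5 ← R5 − 313/38·R4.
R5 ← R5 / (-962/375).
R1 ← R1 + 12/125·R5.
R2 ← R2 + 68/375·R5.
R3 ← R3 − 226/375·R5.
R4 ← R4 − 187/375·R5.
Reading off the reduced rows gives x_1 = 4, x_2 = -5, x_3 = 1, x_4 = 3, x_5 = 4.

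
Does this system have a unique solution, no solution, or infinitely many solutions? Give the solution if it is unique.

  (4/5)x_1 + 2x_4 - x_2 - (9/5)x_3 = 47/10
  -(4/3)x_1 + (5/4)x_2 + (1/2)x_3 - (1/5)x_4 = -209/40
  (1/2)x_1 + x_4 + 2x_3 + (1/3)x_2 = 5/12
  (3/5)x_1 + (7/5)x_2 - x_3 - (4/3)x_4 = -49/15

Row-reduce the augmented matrix:
R1 ← R1 / (4/5).
R2 ← R2 + 4/3·R1.
R3 ← R3 − 1/2·R1.
R4 ← R4 − 3/5·R1.
R2 ← R2 / (-5/12).
R1 ← R1 + 5/4·R2.
R3 ← R3 − 23/24·R2.
R4 ← R4 − 43/20·R2.
R3 ← R3 / (-21/8).
R1 ← R1 − 21/4·R3.
R2 ← R2 − 6·R3.
R4 ← R4 + 251/20·R3.
R4 ← R4 / (-156908/7875).
R1 ← R1 − 526/75·R4.
R2 ← R2 − 176/21·R4.
R3 ← R3 + 4174/1575·R4.
Reading off the reduced rows gives x_1 = 3/2, x_2 = -5/2, x_3 = 0, x_4 = 1/2.

x_1 = 3/2, x_2 = -5/2, x_3 = 0, x_4 = 1/2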